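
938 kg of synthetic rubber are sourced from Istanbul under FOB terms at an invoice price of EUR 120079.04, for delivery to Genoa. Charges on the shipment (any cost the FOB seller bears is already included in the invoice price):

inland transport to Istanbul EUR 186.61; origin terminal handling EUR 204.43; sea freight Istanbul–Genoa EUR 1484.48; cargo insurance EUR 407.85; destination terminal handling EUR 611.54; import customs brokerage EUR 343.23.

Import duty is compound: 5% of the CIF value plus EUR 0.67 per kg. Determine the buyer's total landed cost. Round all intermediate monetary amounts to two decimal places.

Total landed cost: EUR 129653.17

FOB: the seller bears costs until goods are on board at the origin port; the buyer bears freight, insurance and all costs thereafter.
Already in the invoice (seller's account under FOB): inland to port, origin terminal — exclude.
CIF value = FOB price + freight + insurance = 120079.04 + 1484.48 + 407.85 = 121971.37
Ad valorem component: 121971.37 × 5% = 6098.57
Specific component: 938 × 0.67 = 628.46
Import duty = 6098.57 + 628.46 = 6727.03
Buyer bears: freight 1484.48 + insurance 407.85 + destination terminal 611.54 + brokerage 343.23 + duty 6727.03 = 9574.13
Landed cost = invoice 120079.04 + 9574.13 = 129653.17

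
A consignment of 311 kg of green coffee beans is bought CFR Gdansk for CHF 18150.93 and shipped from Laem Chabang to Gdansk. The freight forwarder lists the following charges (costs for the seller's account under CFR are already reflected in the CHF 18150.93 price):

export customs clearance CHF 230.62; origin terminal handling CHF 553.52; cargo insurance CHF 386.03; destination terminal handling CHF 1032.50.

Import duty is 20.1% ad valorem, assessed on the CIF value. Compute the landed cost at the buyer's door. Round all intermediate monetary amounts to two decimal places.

Total landed cost: CHF 23295.39

CFR: the seller pays costs through ocean freight to the destination port, but not insurance.
Already in the invoice (seller's account under CFR): export clearance, origin terminal — exclude.
CIF value = CFR price + insurance = 18150.93 + 386.03 = 18536.96
Import duty = 18536.96 × 20.1% = 3725.93
Buyer bears: insurance 386.03 + destination terminal 1032.50 + duty 3725.93 = 5144.46
Landed cost = invoice 18150.93 + 5144.46 = 23295.39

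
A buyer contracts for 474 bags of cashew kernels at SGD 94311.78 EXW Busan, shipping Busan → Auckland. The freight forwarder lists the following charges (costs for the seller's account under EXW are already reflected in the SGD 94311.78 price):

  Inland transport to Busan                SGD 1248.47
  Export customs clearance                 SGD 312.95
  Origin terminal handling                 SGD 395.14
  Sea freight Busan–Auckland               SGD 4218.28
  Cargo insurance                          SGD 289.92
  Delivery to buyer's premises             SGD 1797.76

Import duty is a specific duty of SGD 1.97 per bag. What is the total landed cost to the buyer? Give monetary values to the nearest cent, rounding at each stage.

Total landed cost: SGD 103508.08

EXW: the seller makes goods available at their premises; the buyer bears all onward costs.
CIF value = EXW price + inland to port + export clearance + origin terminal + freight + insurance = 94311.78 + 1248.47 + 312.95 + 395.14 + 4218.28 + 289.92 = 100776.54
Import duty = 474 × 1.97 = 933.78
Buyer bears: inland to port 1248.47 + export clearance 312.95 + origin terminal 395.14 + freight 4218.28 + insurance 289.92 + delivery 1797.76 + duty 933.78 = 9196.30
Landed cost = invoice 94311.78 + 9196.30 = 103508.08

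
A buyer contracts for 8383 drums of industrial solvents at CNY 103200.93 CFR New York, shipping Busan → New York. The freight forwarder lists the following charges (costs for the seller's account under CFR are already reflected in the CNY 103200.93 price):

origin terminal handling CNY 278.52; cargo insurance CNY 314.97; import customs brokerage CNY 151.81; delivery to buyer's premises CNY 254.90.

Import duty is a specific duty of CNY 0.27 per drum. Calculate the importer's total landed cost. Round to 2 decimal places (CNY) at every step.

CFR: the seller pays costs through ocean freight to the destination port, but not insurance.
Already in the invoice (seller's account under CFR): origin terminal — exclude.
CIF value = CFR price + insurance = 103200.93 + 314.97 = 103515.90
Import duty = 8383 × 0.27 = 2263.41
Buyer bears: insurance 314.97 + brokerage 151.81 + delivery 254.90 + duty 2263.41 = 2985.09
Landed cost = invoice 103200.93 + 2985.09 = 106186.02

Total landed cost: CNY 106186.02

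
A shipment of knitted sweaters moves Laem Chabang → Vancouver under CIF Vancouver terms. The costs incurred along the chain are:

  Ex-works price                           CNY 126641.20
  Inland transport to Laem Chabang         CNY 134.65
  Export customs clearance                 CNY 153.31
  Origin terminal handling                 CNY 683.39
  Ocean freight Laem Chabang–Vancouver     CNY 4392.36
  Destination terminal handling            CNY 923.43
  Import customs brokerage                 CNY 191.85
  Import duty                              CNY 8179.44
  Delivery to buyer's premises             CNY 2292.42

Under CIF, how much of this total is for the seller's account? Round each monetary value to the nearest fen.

CIF: the seller pays costs through ocean freight and marine insurance to the destination port.
Seller's account: goods 126641.20 + inland to port 134.65 + export clearance 153.31 + origin terminal 683.39 + freight 4392.36 = 132004.91
Buyer's account: destination terminal 923.43 + brokerage 191.85 + duty 8179.44 + delivery 2292.42 = 11587.14

Seller's account: CNY 132004.91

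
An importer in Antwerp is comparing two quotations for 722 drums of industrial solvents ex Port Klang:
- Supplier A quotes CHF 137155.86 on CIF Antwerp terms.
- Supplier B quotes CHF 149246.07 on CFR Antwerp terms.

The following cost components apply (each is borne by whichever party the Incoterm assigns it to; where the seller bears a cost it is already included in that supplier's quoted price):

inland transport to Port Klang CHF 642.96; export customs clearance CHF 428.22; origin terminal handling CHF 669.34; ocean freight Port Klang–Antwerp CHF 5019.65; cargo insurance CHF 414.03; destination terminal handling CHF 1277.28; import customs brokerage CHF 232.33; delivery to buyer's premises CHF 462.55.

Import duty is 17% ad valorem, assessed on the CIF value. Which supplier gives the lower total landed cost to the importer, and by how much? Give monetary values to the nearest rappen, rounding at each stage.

Supplier A is cheaper by CHF 14629.96

Supplier A (CIF):
The CIF price already equals the CIF value: 137155.86
Import duty = 137155.86 × 17% = 23316.50
Buyer bears (A): 1277.28 + 232.33 + 462.55 = 1972.16
Landed cost (A) = invoice 137155.86 + 1972.16 + duty 23316.50 = 162444.52
Supplier B (CFR):
CIF value = CFR price + insurance = 149246.07 + 414.03 = 149660.10
Import duty = 149660.10 × 17% = 25442.22
Buyer bears (B): 414.03 + 1277.28 + 232.33 + 462.55 = 2386.19
Landed cost (B) = invoice 149246.07 + 2386.19 + duty 25442.22 = 177074.48
Difference = |162444.52 − 177074.48| = 14629.96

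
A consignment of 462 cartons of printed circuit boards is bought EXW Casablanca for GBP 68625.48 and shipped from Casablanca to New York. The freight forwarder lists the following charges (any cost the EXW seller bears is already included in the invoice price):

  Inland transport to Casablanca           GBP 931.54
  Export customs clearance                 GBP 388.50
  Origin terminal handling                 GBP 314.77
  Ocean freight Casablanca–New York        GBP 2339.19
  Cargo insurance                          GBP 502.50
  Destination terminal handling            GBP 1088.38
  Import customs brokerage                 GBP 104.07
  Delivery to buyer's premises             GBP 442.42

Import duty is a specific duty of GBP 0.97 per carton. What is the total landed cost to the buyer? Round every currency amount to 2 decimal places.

EXW: the seller makes goods available at their premises; the buyer bears all onward costs.
CIF value = EXW price + inland to port + export clearance + origin terminal + freight + insurance = 68625.48 + 931.54 + 388.50 + 314.77 + 2339.19 + 502.50 = 73101.98
Import duty = 462 × 0.97 = 448.14
Buyer bears: inland to port 931.54 + export clearance 388.50 + origin terminal 314.77 + freight 2339.19 + insurance 502.50 + destination terminal 1088.38 + brokerage 104.07 + delivery 442.42 + duty 448.14 = 6559.51
Landed cost = invoice 68625.48 + 6559.51 = 75184.99

Total landed cost: GBP 75184.99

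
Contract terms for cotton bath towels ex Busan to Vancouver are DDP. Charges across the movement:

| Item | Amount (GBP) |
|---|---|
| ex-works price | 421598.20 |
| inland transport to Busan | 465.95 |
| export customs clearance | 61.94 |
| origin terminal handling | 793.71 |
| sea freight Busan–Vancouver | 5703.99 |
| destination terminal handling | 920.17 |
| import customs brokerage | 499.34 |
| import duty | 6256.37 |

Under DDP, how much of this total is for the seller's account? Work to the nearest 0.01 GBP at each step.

Seller's account: GBP 436299.67

DDP: the seller bears all costs including import duty.
Seller's account: goods 421598.20 + inland to port 465.95 + export clearance 61.94 + origin terminal 793.71 + freight 5703.99 + destination terminal 920.17 + brokerage 499.34 + duty 6256.37 = 436299.67
Buyer's account: 0.00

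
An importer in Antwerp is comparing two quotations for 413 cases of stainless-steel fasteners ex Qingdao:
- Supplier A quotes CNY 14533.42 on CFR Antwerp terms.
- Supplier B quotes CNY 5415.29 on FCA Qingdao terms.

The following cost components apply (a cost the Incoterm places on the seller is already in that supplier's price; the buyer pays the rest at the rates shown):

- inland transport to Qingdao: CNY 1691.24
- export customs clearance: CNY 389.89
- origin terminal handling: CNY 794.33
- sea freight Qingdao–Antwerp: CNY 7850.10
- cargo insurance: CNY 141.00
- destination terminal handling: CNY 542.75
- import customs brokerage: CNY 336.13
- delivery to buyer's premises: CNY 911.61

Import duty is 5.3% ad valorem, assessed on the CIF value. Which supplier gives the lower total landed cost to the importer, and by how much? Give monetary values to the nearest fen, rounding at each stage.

Supplier B is cheaper by CNY 498.80

Supplier A (CFR):
CIF value = CFR price + insurance = 14533.42 + 141.00 = 14674.42
Import duty = 14674.42 × 5.3% = 777.74
Buyer bears (A): 141.00 + 542.75 + 336.13 + 911.61 = 1931.49
Landed cost (A) = invoice 14533.42 + 1931.49 + duty 777.74 = 17242.65
Supplier B (FCA):
CIF value = FCA price + origin terminal + freight + insurance = 5415.29 + 794.33 + 7850.10 + 141.00 = 14200.72
Import duty = 14200.72 × 5.3% = 752.64
Buyer bears (B): 794.33 + 7850.10 + 141.00 + 542.75 + 336.13 + 911.61 = 10575.92
Landed cost (B) = invoice 5415.29 + 10575.92 + duty 752.64 = 16743.85
Difference = |17242.65 − 16743.85| = 498.80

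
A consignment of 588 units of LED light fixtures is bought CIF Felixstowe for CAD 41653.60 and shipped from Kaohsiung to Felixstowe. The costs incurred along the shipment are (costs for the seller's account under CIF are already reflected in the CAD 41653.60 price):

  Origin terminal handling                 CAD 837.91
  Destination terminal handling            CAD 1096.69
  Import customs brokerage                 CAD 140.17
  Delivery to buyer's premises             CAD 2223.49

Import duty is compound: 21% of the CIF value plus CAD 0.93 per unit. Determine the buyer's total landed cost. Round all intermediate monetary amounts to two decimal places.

Total landed cost: CAD 54408.05

CIF: the seller pays costs through ocean freight and marine insurance to the destination port.
Already in the invoice (seller's account under CIF): origin terminal — exclude.
The CIF price already equals the CIF value: 41653.60
Ad valorem component: 41653.60 × 21% = 8747.26
Specific component: 588 × 0.93 = 546.84
Import duty = 8747.26 + 546.84 = 9294.10
Buyer bears: destination terminal 1096.69 + brokerage 140.17 + delivery 2223.49 + duty 9294.10 = 12754.45
Landed cost = invoice 41653.60 + 12754.45 = 54408.05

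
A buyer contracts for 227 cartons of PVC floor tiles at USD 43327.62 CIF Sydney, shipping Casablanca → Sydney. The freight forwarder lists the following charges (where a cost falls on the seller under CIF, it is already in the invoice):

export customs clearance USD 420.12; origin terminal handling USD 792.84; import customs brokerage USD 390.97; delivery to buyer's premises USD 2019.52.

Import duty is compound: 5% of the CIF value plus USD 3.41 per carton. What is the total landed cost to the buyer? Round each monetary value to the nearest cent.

CIF: the seller pays costs through ocean freight and marine insurance to the destination port.
Already in the invoice (seller's account under CIF): export clearance, origin terminal — exclude.
The CIF price already equals the CIF value: 43327.62
Ad valorem component: 43327.62 × 5% = 2166.38
Specific component: 227 × 3.41 = 774.07
Import duty = 2166.38 + 774.07 = 2940.45
Buyer bears: brokerage 390.97 + delivery 2019.52 + duty 2940.45 = 5350.94
Landed cost = invoice 43327.62 + 5350.94 = 48678.56

Total landed cost: USD 48678.56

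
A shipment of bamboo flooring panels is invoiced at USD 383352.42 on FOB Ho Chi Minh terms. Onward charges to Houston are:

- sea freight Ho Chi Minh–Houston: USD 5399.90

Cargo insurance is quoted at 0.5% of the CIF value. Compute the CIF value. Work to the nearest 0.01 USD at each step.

Let C be the CIF value. C = FOB price + freight + 0.5% × C
C − 0.5% × C = 383352.42 + 5399.90
0.995 × C = 388752.32
C = 388752.32 / 0.995 = 390705.85
Insurance premium = 0.5% × 390705.85 = 1953.53

CIF value: USD 390705.85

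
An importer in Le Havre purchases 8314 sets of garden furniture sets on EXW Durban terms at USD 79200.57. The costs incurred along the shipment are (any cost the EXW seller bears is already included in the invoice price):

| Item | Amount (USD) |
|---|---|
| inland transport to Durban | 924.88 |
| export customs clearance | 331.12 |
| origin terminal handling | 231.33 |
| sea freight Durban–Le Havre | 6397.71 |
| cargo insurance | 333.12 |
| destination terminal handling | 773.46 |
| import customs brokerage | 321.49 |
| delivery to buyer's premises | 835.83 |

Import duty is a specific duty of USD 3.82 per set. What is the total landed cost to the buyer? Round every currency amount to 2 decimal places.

Total landed cost: USD 121108.99

EXW: the seller makes goods available at their premises; the buyer bears all onward costs.
CIF value = EXW price + inland to port + export clearance + origin terminal + freight + insurance = 79200.57 + 924.88 + 331.12 + 231.33 + 6397.71 + 333.12 = 87418.73
Import duty = 8314 × 3.82 = 31759.48
Buyer bears: inland to port 924.88 + export clearance 331.12 + origin terminal 231.33 + freight 6397.71 + insurance 333.12 + destination terminal 773.46 + brokerage 321.49 + delivery 835.83 + duty 31759.48 = 41908.42
Landed cost = invoice 79200.57 + 41908.42 = 121108.99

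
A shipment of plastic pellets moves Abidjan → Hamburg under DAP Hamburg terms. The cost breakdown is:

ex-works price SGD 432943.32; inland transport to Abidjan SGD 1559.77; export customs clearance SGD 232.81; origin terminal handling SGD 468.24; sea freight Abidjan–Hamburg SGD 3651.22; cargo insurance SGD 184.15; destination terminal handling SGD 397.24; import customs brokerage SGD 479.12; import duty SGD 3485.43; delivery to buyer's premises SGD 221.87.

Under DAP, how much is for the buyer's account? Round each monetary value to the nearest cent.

Buyer's account: SGD 3964.55

DAP: the seller bears all costs to the named destination except import duty and clearance.
Seller's account: goods 432943.32 + inland to port 1559.77 + export clearance 232.81 + origin terminal 468.24 + freight 3651.22 + insurance 184.15 + destination terminal 397.24 + delivery 221.87 = 439658.62
Buyer's account: brokerage 479.12 + duty 3485.43 = 3964.55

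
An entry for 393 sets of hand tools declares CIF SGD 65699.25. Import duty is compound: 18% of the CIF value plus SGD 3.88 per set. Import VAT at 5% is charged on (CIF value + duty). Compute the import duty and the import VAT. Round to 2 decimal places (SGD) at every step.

Ad valorem component: 65699.25 × 18% = 11825.87
Specific component: 393 × 3.88 = 1524.84
Import duty = 11825.87 + 1524.84 = 13350.71
VAT base = CIF + duty = 65699.25 + 13350.71 = 79049.96
Import VAT = 79049.96 × 5% = 3952.50

Import duty: SGD 13350.71; import VAT: SGD 3952.50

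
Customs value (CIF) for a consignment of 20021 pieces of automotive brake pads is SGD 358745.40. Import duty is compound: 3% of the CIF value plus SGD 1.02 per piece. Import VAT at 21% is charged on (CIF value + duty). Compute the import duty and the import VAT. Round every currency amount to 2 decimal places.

Import duty: SGD 31183.78; import VAT: SGD 81885.13

Ad valorem component: 358745.40 × 3% = 10762.36
Specific component: 20021 × 1.02 = 20421.42
Import duty = 10762.36 + 20421.42 = 31183.78
VAT base = CIF + duty = 358745.40 + 31183.78 = 389929.18
Import VAT = 389929.18 × 21% = 81885.13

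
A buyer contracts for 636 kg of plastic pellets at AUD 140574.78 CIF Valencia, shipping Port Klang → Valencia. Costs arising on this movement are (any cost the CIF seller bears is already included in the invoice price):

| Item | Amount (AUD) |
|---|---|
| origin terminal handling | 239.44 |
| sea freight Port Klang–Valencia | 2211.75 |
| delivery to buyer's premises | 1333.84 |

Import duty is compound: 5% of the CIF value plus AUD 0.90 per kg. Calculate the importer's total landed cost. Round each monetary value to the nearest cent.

Total landed cost: AUD 149509.76

CIF: the seller pays costs through ocean freight and marine insurance to the destination port.
Already in the invoice (seller's account under CIF): origin terminal, freight — exclude.
The CIF price already equals the CIF value: 140574.78
Ad valorem component: 140574.78 × 5% = 7028.74
Specific component: 636 × 0.90 = 572.40
Import duty = 7028.74 + 572.40 = 7601.14
Buyer bears: delivery 1333.84 + duty 7601.14 = 8934.98
Landed cost = invoice 140574.78 + 8934.98 = 149509.76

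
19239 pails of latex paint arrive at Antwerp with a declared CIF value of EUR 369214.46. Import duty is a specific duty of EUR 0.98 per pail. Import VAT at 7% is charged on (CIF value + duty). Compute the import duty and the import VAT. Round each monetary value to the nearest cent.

Import duty = 19239 × 0.98 = 18854.22
VAT base = CIF + duty = 369214.46 + 18854.22 = 388068.68
Import VAT = 388068.68 × 7% = 27164.81

Import duty: EUR 18854.22; import VAT: EUR 27164.81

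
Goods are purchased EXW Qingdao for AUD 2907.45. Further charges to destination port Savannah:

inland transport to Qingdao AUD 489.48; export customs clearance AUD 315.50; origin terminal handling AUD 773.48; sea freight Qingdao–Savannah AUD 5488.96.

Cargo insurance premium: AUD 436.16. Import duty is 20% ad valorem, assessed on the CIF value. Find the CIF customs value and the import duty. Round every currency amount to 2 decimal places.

CIF = EXW price + pre-shipment costs + freight + insurance
CIF = 2907.45 + 489.48 + 315.50 + 773.48 + 5488.96 + 436.16 = 10411.03
Import duty = 10411.03 × 20% = 2082.21

CIF value: AUD 10411.03; import duty: AUD 2082.21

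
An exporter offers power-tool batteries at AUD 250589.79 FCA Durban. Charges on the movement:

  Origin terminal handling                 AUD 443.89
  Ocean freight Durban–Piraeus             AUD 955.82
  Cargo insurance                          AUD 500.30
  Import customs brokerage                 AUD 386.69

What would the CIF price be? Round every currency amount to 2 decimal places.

CIF price: AUD 252489.80

Not relevant to the conversion: brokerage — on the buyer under both terms; not part of either seller's price.
From FCA to CIF, the seller additionally bears: origin terminal, freight, insurance.
CIF price = 250589.79 + 443.89 + 955.82 + 500.30 = 252489.80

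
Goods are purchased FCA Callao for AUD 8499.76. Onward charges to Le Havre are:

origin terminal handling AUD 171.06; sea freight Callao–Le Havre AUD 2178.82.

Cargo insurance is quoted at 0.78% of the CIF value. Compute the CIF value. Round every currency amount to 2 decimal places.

Let C be the CIF value. C = FCA price + pre-shipment costs + freight + 0.78% × C
C − 0.78% × C = 8499.76 + 171.06 + 2178.82
0.9922 × C = 10849.64
C = 10849.64 / 0.9922 = 10934.93
Insurance premium = 0.78% × 10934.93 = 85.29

CIF value: AUD 10934.93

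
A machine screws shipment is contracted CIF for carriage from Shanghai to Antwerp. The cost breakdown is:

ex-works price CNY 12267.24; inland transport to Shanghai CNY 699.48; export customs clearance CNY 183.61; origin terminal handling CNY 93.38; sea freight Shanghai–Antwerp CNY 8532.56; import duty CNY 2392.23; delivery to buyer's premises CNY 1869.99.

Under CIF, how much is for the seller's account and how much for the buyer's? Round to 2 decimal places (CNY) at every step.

CIF: the seller pays costs through ocean freight and marine insurance to the destination port.
Seller's account: goods 12267.24 + inland to port 699.48 + export clearance 183.61 + origin terminal 93.38 + freight 8532.56 = 21776.27
Buyer's account: duty 2392.23 + delivery 1869.99 = 4262.22

Seller: CNY 21776.27; buyer: CNY 4262.22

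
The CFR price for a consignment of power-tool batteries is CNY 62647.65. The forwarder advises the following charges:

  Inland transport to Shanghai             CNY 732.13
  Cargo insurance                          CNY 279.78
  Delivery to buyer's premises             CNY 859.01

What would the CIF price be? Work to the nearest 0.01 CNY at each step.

Not relevant to the conversion: inland to port — on the seller under both CFR and CIF; already in the CFR price and stays in the CIF price. delivery — on the buyer under both terms; not part of either seller's price.
From CFR to CIF, the seller additionally bears: insurance.
CIF price = 62647.65 + 279.78 = 62927.43

CIF price: CNY 62927.43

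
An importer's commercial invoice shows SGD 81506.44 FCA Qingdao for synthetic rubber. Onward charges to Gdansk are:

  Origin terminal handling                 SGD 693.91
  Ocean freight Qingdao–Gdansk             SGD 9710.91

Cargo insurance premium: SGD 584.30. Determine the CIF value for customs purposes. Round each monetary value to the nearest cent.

CIF = FCA price + pre-shipment costs + freight + insurance
CIF = 81506.44 + 693.91 + 9710.91 + 584.30 = 92495.56

CIF value: SGD 92495.56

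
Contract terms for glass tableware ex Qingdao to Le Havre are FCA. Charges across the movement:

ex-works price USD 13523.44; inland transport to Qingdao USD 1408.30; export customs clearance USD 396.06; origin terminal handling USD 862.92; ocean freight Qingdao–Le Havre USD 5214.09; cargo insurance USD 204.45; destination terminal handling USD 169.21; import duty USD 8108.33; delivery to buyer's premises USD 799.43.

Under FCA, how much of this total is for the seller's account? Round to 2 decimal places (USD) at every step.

FCA: the seller delivers export-cleared goods to the carrier; the buyer bears costs from that point.
Seller's account: goods 13523.44 + inland to port 1408.30 + export clearance 396.06 = 15327.80
Buyer's account: origin terminal 862.92 + freight 5214.09 + insurance 204.45 + destination terminal 169.21 + duty 8108.33 + delivery 799.43 = 15358.43

Seller's account: USD 15327.80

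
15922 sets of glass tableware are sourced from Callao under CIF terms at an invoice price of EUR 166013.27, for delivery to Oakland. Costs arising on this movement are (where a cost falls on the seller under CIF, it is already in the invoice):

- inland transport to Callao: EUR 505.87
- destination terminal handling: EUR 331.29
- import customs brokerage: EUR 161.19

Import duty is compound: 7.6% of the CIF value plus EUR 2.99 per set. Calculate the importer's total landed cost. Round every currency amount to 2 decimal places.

CIF: the seller pays costs through ocean freight and marine insurance to the destination port.
Already in the invoice (seller's account under CIF): inland to port — exclude.
The CIF price already equals the CIF value: 166013.27
Ad valorem component: 166013.27 × 7.6% = 12617.01
Specific component: 15922 × 2.99 = 47606.78
Import duty = 12617.01 + 47606.78 = 60223.79
Buyer bears: destination terminal 331.29 + brokerage 161.19 + duty 60223.79 = 60716.27
Landed cost = invoice 166013.27 + 60716.27 = 226729.54

Total landed cost: EUR 226729.54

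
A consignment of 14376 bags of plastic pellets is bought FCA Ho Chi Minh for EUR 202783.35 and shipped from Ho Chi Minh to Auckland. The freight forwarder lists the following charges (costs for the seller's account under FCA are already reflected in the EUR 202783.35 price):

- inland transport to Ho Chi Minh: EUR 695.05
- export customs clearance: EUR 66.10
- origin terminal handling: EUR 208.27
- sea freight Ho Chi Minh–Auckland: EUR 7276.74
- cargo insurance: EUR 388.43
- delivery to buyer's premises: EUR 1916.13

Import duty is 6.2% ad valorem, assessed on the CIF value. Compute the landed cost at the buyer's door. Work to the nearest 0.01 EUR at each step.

Total landed cost: EUR 225633.64

FCA: the seller delivers export-cleared goods to the carrier; the buyer bears costs from that point.
Already in the invoice (seller's account under FCA): inland to port, export clearance — exclude.
CIF value = FCA price + origin terminal + freight + insurance = 202783.35 + 208.27 + 7276.74 + 388.43 = 210656.79
Import duty = 210656.79 × 6.2% = 13060.72
Buyer bears: origin terminal 208.27 + freight 7276.74 + insurance 388.43 + delivery 1916.13 + duty 13060.72 = 22850.29
Landed cost = invoice 202783.35 + 22850.29 = 225633.64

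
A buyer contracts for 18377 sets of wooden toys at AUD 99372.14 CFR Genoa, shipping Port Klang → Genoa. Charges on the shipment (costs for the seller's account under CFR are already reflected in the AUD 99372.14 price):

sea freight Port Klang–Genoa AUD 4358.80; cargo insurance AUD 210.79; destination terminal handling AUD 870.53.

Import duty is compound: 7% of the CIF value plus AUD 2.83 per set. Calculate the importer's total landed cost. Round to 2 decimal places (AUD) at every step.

CFR: the seller pays costs through ocean freight to the destination port, but not insurance.
Already in the invoice (seller's account under CFR): freight — exclude.
CIF value = CFR price + insurance = 99372.14 + 210.79 = 99582.93
Ad valorem component: 99582.93 × 7% = 6970.81
Specific component: 18377 × 2.83 = 52006.91
Import duty = 6970.81 + 52006.91 = 58977.72
Buyer bears: insurance 210.79 + destination terminal 870.53 + duty 58977.72 = 60059.04
Landed cost = invoice 99372.14 + 60059.04 = 159431.18

Total landed cost: AUD 159431.18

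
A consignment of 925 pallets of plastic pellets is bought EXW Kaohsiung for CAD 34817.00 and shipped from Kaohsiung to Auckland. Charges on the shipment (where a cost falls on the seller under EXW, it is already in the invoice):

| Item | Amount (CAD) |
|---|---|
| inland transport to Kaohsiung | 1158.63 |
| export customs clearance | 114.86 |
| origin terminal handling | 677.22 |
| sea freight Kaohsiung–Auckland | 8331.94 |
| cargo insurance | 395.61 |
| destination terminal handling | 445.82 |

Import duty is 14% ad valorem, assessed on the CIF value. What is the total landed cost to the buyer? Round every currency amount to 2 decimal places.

Total landed cost: CAD 52310.42

EXW: the seller makes goods available at their premises; the buyer bears all onward costs.
CIF value = EXW price + inland to port + export clearance + origin terminal + freight + insurance = 34817.00 + 1158.63 + 114.86 + 677.22 + 8331.94 + 395.61 = 45495.26
Import duty = 45495.26 × 14% = 6369.34
Buyer bears: inland to port 1158.63 + export clearance 114.86 + origin terminal 677.22 + freight 8331.94 + insurance 395.61 + destination terminal 445.82 + duty 6369.34 = 17493.42
Landed cost = invoice 34817.00 + 17493.42 = 52310.42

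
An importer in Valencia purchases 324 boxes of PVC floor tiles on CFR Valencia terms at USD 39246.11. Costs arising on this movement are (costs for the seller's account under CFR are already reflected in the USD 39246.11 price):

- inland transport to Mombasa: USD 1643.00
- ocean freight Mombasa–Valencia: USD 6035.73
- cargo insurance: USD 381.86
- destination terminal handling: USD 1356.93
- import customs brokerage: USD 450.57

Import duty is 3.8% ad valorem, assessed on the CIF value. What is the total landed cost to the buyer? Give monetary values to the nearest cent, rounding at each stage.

Total landed cost: USD 42941.33

CFR: the seller pays costs through ocean freight to the destination port, but not insurance.
Already in the invoice (seller's account under CFR): inland to port, freight — exclude.
CIF value = CFR price + insurance = 39246.11 + 381.86 = 39627.97
Import duty = 39627.97 × 3.8% = 1505.86
Buyer bears: insurance 381.86 + destination terminal 1356.93 + brokerage 450.57 + duty 1505.86 = 3695.22
Landed cost = invoice 39246.11 + 3695.22 = 42941.33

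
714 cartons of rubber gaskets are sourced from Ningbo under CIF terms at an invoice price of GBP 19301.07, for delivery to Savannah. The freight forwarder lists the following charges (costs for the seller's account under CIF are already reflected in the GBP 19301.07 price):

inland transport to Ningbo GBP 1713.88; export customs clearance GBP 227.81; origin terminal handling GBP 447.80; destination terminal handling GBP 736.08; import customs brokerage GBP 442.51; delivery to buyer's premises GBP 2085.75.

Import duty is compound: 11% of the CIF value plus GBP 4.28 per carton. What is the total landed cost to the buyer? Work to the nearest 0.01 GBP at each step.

CIF: the seller pays costs through ocean freight and marine insurance to the destination port.
Already in the invoice (seller's account under CIF): inland to port, export clearance, origin terminal — exclude.
The CIF price already equals the CIF value: 19301.07
Ad valorem component: 19301.07 × 11% = 2123.12
Specific component: 714 × 4.28 = 3055.92
Import duty = 2123.12 + 3055.92 = 5179.04
Buyer bears: destination terminal 736.08 + brokerage 442.51 + delivery 2085.75 + duty 5179.04 = 8443.38
Landed cost = invoice 19301.07 + 8443.38 = 27744.45

Total landed cost: GBP 27744.45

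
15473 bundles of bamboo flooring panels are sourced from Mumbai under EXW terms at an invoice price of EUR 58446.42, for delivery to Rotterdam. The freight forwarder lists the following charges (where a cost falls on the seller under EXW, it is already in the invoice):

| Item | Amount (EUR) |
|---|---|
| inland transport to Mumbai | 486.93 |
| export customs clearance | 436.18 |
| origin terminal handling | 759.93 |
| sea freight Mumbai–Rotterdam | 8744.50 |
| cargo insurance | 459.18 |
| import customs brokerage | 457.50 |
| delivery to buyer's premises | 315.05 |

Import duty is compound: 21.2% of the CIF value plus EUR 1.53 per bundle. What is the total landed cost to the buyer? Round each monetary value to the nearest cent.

Total landed cost: EUR 108478.01

EXW: the seller makes goods available at their premises; the buyer bears all onward costs.
CIF value = EXW price + inland to port + export clearance + origin terminal + freight + insurance = 58446.42 + 486.93 + 436.18 + 759.93 + 8744.50 + 459.18 = 69333.14
Ad valorem component: 69333.14 × 21.2% = 14698.63
Specific component: 15473 × 1.53 = 23673.69
Import duty = 14698.63 + 23673.69 = 38372.32
Buyer bears: inland to port 486.93 + export clearance 436.18 + origin terminal 759.93 + freight 8744.50 + insurance 459.18 + brokerage 457.50 + delivery 315.05 + duty 38372.32 = 50031.59
Landed cost = invoice 58446.42 + 50031.59 = 108478.01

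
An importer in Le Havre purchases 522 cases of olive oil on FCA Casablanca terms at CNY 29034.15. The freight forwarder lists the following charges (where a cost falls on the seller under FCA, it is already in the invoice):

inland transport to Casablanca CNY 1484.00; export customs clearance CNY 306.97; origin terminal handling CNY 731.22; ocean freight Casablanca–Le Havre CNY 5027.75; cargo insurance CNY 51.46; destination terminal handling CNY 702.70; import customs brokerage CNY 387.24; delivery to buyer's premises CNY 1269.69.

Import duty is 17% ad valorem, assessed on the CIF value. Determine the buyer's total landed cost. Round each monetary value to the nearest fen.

FCA: the seller delivers export-cleared goods to the carrier; the buyer bears costs from that point.
Already in the invoice (seller's account under FCA): inland to port, export clearance — exclude.
CIF value = FCA price + origin terminal + freight + insurance = 29034.15 + 731.22 + 5027.75 + 51.46 = 34844.58
Import duty = 34844.58 × 17% = 5923.58
Buyer bears: origin terminal 731.22 + freight 5027.75 + insurance 51.46 + destination terminal 702.70 + brokerage 387.24 + delivery 1269.69 + duty 5923.58 = 14093.64
Landed cost = invoice 29034.15 + 14093.64 = 43127.79

Total landed cost: CNY 43127.79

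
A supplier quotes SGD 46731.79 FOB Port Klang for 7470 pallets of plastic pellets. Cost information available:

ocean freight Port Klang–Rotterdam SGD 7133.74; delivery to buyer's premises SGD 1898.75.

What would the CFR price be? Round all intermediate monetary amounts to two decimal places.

Not relevant to the conversion: delivery — on the buyer under both terms; not part of either seller's price.
From FOB to CFR, the seller additionally bears: freight.
CFR price = 46731.79 + 7133.74 = 53865.53

CFR price: SGD 53865.53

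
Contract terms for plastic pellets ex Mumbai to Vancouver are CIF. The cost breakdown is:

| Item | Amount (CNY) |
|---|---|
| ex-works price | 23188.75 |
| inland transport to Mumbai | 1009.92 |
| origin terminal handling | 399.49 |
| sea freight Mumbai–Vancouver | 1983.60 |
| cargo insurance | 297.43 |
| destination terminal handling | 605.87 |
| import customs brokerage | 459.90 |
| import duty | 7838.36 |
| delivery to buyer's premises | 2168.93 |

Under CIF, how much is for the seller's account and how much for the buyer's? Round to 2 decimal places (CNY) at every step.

Seller: CNY 26879.19; buyer: CNY 11073.06

CIF: the seller pays costs through ocean freight and marine insurance to the destination port.
Seller's account: goods 23188.75 + inland to port 1009.92 + origin terminal 399.49 + freight 1983.60 + insurance 297.43 = 26879.19
Buyer's account: destination terminal 605.87 + brokerage 459.90 + duty 7838.36 + delivery 2168.93 = 11073.06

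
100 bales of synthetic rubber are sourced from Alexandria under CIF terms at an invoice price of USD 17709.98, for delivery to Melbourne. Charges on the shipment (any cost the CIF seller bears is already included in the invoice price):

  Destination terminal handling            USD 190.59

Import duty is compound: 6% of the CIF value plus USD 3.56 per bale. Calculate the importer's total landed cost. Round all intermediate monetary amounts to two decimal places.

CIF: the seller pays costs through ocean freight and marine insurance to the destination port.
The CIF price already equals the CIF value: 17709.98
Ad valorem component: 17709.98 × 6% = 1062.60
Specific component: 100 × 3.56 = 356.00
Import duty = 1062.60 + 356.00 = 1418.60
Buyer bears: destination terminal 190.59 + duty 1418.60 = 1609.19
Landed cost = invoice 17709.98 + 1609.19 = 19319.17

Total landed cost: USD 19319.17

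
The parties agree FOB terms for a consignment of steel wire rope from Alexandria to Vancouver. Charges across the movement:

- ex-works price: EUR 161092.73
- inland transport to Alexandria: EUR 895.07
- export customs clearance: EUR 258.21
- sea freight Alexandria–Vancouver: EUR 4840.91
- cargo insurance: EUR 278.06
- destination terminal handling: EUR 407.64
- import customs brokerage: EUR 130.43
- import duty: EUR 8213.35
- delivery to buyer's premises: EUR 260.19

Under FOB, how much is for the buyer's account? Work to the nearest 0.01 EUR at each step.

Buyer's account: EUR 14130.58

FOB: the seller bears costs until goods are on board at the origin port; the buyer bears freight, insurance and all costs thereafter.
Seller's account: goods 161092.73 + inland to port 895.07 + export clearance 258.21 = 162246.01
Buyer's account: freight 4840.91 + insurance 278.06 + destination terminal 407.64 + brokerage 130.43 + duty 8213.35 + delivery 260.19 = 14130.58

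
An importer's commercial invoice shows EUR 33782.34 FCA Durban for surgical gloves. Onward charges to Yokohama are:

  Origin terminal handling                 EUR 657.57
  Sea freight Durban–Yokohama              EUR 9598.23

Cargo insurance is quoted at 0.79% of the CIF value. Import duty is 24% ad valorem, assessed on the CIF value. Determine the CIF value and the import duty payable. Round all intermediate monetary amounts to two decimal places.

Let C be the CIF value. C = FCA price + pre-shipment costs + freight + 0.79% × C
C − 0.79% × C = 33782.34 + 657.57 + 9598.23
0.9921 × C = 44038.14
C = 44038.14 / 0.9921 = 44388.81
Insurance premium = 0.79% × 44388.81 = 350.67
Import duty = 44388.81 × 24% = 10653.31

CIF value: EUR 44388.81; import duty: EUR 10653.31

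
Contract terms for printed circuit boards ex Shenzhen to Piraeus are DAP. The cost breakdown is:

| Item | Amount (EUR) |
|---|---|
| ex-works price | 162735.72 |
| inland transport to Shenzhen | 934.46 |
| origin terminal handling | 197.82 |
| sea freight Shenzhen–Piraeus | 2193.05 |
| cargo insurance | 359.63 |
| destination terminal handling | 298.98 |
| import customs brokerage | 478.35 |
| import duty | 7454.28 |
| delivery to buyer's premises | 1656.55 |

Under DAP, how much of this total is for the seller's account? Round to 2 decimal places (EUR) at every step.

Seller's account: EUR 168376.21

DAP: the seller bears all costs to the named destination except import duty and clearance.
Seller's account: goods 162735.72 + inland to port 934.46 + origin terminal 197.82 + freight 2193.05 + insurance 359.63 + destination terminal 298.98 + delivery 1656.55 = 168376.21
Buyer's account: brokerage 478.35 + duty 7454.28 = 7932.63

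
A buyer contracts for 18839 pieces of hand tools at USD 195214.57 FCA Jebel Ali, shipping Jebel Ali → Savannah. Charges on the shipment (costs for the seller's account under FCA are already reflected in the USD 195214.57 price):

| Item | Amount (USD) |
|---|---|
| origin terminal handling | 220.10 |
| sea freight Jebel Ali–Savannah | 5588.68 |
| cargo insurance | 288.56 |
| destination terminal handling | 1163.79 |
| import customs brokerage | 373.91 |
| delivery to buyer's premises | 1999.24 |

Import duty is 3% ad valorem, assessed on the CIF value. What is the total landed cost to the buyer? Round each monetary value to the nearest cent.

Total landed cost: USD 210888.21

FCA: the seller delivers export-cleared goods to the carrier; the buyer bears costs from that point.
CIF value = FCA price + origin terminal + freight + insurance = 195214.57 + 220.10 + 5588.68 + 288.56 = 201311.91
Import duty = 201311.91 × 3% = 6039.36
Buyer bears: origin terminal 220.10 + freight 5588.68 + insurance 288.56 + destination terminal 1163.79 + brokerage 373.91 + delivery 1999.24 + duty 6039.36 = 15673.64
Landed cost = invoice 195214.57 + 15673.64 = 210888.21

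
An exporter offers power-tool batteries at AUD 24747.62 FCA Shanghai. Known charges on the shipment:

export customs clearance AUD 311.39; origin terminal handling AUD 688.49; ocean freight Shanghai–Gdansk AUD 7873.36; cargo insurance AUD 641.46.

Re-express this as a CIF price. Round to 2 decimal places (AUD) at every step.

CIF price: AUD 33950.93

Not relevant to the conversion: export clearance — on the seller under both FCA and CIF; already in the FCA price and stays in the CIF price.
From FCA to CIF, the seller additionally bears: origin terminal, freight, insurance.
CIF price = 24747.62 + 688.49 + 7873.36 + 641.46 = 33950.93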